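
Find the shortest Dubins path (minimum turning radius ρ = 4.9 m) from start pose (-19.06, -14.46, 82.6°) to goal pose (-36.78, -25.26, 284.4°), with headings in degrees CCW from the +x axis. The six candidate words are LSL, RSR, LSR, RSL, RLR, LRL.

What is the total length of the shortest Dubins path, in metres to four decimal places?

30.3021 m

Let ψ = atan2(Δy, Δx) = atan2(-10.80, -17.72) = -148.6385° be the start→goal bearing.
Normalize: d = |goal − start| / ρ = 20.751829/4.9 = 4.235067, α = (θ_start − ψ) mod 360° = 231.2385° = 4.035873 rad, β = (θ_goal − ψ) mod 360° = 73.0385° = 1.274762 rad.
Common terms: sin α = -0.779759, cos α = -0.626080, sin β = 0.956501, cos β = 0.291729, cos(α−β) = -0.928486, d² = 17.935793. Work in radians in the unit-radius frame; every candidate has L = ρ·(t + p + q).
LSL: p² = 2 + d² − 2cos(α−β) + 2d(sin α − sin β) = 7.086412; p = √p² = 2.662032; φ = atan2(cos β − cos α, d + sin α − sin β) = 0.352002 rad; t = (φ − α) mod 2π = 2.599314 rad, q = (β − φ) mod 2π = 0.922760 rad → L = 4.9·(2.599314 + 2.662032 + 0.922760) = 4.9·6.184106 = 30.302119 m
RSR: p² = 2 + d² − 2cos(α−β) + 2d(sin β − sin α) = 36.499118; p = √p² = 6.041450; φ = atan2(cos α − cos β, d − sin α + sin β) = -0.152509 rad; t = (α − φ) mod 2π = 4.188382 rad, q = (φ − β) mod 2π = 4.855914 rad → L = 4.9·(4.188382 + 6.041450 + 4.855914) = 4.9·15.085746 = 73.920156 m
LSR: p² = d² − 2 + 2cos(α−β) + 2d(sin α + sin β) = 15.575852; p = √p² = 3.946625; φ = atan2(−cos α − cos β, d + sin α + sin β) − atan2(−2, p) = 0.544683 rad; t = (φ − α) mod 2π = 2.791996 rad, q = (φ − β) mod 2π = 5.553107 rad → L = 4.9·(2.791996 + 3.946625 + 5.553107) = 4.9·12.291728 = 60.229465 m
RSL: p² = d² − 2 + 2cos(α−β) − 2d(sin α + sin β) = 12.581792; p = √p² = 3.547082; φ = atan2(cos α + cos β, d − sin α − sin β) − atan2(2, p) = -0.595610 rad; t = (α − φ) mod 2π = 4.631483 rad, q = (β − φ) mod 2π = 1.870373 rad → L = 4.9·(4.631483 + 3.547082 + 1.870373) = 4.9·10.048938 = 49.239797 m
RLR: c = (6 − d² + 2cos(α−β) + 2d(sin α − sin β))/8 = -3.562390, |c| > 1 → infeasible
LRL: c = (6 − d² + 2cos(α−β) − 2d(sin α − sin β))/8 = 0.114198; p = 2π − arccos c = 4.826837 rad; φ = atan2(cos β − cos α, d + sin α − sin β) = 0.352002 rad; t = (φ − α + p/2) mod 2π = 5.012733 rad, q = (β − α − t + p) mod 2π = 3.336179 rad → L = 4.9·(5.012733 + 4.826837 + 3.336179) = 4.9·13.175749 = 64.561169 m
Shortest: LSL with L = 30.302119 m ≈ 30.3021 m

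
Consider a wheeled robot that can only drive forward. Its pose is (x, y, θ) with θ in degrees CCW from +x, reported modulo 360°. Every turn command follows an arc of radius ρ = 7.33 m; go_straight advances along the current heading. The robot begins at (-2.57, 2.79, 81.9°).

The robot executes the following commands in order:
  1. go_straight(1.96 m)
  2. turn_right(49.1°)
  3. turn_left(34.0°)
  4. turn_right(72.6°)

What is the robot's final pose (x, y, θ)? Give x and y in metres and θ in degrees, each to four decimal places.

set_pose: (x, y, θ) = (-2.5700, 2.7900, 81.9000°), ρ = 7.33
go_straight(1.96): x += 1.96·cos θ, y += 1.96·sin θ → (-2.2938, 4.7304, 81.9000°)
turn_right(49.1°): centre at ρ to the right, rotate −49.1° → (0.9923, 9.8590, 32.8000°)
turn_left(34.0°): centre at ρ to the left, rotate +34.0° → (3.7589, 13.1328, 66.8000°)
turn_right(72.6°): centre at ρ to the right, rotate −72.6° → (11.2369, 17.5376, -5.8000° ≡ 354.2000°)

(11.2369, 17.5376, 354.2000°)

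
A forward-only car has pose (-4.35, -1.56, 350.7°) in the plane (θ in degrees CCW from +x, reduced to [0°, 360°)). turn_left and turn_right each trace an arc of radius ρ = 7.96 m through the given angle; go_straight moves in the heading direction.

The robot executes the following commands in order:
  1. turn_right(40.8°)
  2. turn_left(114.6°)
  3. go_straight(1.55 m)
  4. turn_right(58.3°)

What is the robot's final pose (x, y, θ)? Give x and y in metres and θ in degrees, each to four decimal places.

(20.7537, 3.2552, 6.2000°)

set_pose: (x, y, θ) = (-4.3500, -1.5600, 350.7000°), ρ = 7.96
turn_right(40.8°): centre at ρ to the right, rotate −40.8° → (0.4703, -4.3094, 309.9000°)
turn_left(114.6°): centre at ρ to the left, rotate +114.6° → (13.7615, -2.6304, 424.5000° ≡ 64.5000°)
go_straight(1.55): x += 1.55·cos θ, y += 1.55·sin θ → (14.4288, -1.2314, 64.5000°)
turn_right(58.3°): centre at ρ to the right, rotate −58.3° → (20.7537, 3.2552, 6.2000°)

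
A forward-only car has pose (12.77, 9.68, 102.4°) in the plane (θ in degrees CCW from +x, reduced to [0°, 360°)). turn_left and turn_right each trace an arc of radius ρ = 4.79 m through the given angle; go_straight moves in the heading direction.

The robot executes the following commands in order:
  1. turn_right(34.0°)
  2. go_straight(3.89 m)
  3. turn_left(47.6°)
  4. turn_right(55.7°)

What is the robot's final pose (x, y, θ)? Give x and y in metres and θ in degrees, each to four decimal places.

set_pose: (x, y, θ) = (12.7700, 9.6800, 102.4000°), ρ = 4.79
turn_right(34.0°): centre at ρ to the right, rotate −34.0° → (12.9946, 12.4719, 68.4000°)
go_straight(3.89): x += 3.89·cos θ, y += 3.89·sin θ → (14.4266, 16.0887, 68.4000°)
turn_left(47.6°): centre at ρ to the left, rotate +47.6° → (14.2782, 19.9518, 116.0000°)
turn_right(55.7°): centre at ρ to the right, rotate −55.7° → (14.4227, 24.4249, 60.3000°)

(14.4227, 24.4249, 60.3000°)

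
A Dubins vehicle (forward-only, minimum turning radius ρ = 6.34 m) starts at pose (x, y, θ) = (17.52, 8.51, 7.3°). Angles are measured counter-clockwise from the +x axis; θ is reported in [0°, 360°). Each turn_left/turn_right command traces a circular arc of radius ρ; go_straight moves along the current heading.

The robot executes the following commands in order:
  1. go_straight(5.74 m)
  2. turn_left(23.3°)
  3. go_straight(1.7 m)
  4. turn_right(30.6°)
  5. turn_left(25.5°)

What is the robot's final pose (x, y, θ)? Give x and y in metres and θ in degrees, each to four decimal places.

set_pose: (x, y, θ) = (17.5200, 8.5100, 7.3000°), ρ = 6.34
go_straight(5.74): x += 5.74·cos θ, y += 5.74·sin θ → (23.2135, 9.2394, 7.3000°)
turn_left(23.3°): centre at ρ to the left, rotate +23.3° → (25.6352, 10.0709, 30.6000°)
go_straight(1.7): x += 1.7·cos θ, y += 1.7·sin θ → (27.0985, 10.9362, 30.6000°)
turn_right(30.6°): centre at ρ to the right, rotate −30.6° → (30.3258, 11.8191, 0.0000°)
turn_left(25.5°): centre at ρ to the left, rotate +25.5° → (33.0552, 12.4367, 25.5000°)

(33.0552, 12.4367, 25.5000°)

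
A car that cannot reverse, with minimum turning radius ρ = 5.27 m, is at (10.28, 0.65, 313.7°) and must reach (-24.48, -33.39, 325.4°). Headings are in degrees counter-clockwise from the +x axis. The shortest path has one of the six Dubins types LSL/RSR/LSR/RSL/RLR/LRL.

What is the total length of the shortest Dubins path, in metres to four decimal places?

Let ψ = atan2(Δy, Δx) = atan2(-34.04, -34.76) = -135.5996° be the start→goal bearing.
Normalize: d = |goal − start| / ρ = 48.651610/5.27 = 9.231805, α = (θ_start − ψ) mod 360° = 89.2996° = 1.558572 rad, β = (θ_goal − ψ) mod 360° = 100.9996° = 1.762775 rad.
Common terms: sin α = 0.999925, cos α = 0.012224, sin β = 0.981629, cos β = -0.190802, cos(α−β) = 0.979223, d² = 85.226217. Work in radians in the unit-radius frame; every candidate has L = ρ·(t + p + q).
LSL: p² = 2 + d² − 2cos(α−β) + 2d(sin α − sin β) = 85.605595; p = √p² = 9.252329; φ = atan2(cos β − cos α, d + sin α − sin β) = -0.021945 rad; t = (φ − α) mod 2π = 4.702669 rad, q = (β − φ) mod 2π = 1.784720 rad → L = 5.27·(4.702669 + 9.252329 + 1.784720) = 5.27·15.739718 = 82.948314 m
RSR: p² = 2 + d² − 2cos(α−β) + 2d(sin β − sin α) = 84.929948; p = √p² = 9.215745; φ = atan2(cos α − cos β, d − sin α + sin β) = 0.022032 rad; t = (α − φ) mod 2π = 1.536540 rad, q = (φ − β) mod 2π = 4.542442 rad → L = 5.27·(1.536540 + 9.215745 + 4.542442) = 5.27·15.294726 = 80.603208 m
LSR: p² = d² − 2 + 2cos(α−β) + 2d(sin α + sin β) = 121.771299; p = √p² = 11.035003; φ = atan2(−cos α − cos β, d + sin α + sin β) − atan2(−2, p) = 0.195219 rad; t = (φ − α) mod 2π = 4.919833 rad, q = (φ − β) mod 2π = 4.715629 rad → L = 5.27·(4.919833 + 11.035003 + 4.715629) = 5.27·20.670465 = 108.933353 m
RSL: p² = d² − 2 + 2cos(α−β) − 2d(sin α + sin β) = 48.598027; p = √p² = 6.971228; φ = atan2(cos α + cos β, d − sin α − sin β) − atan2(2, p) = -0.304015 rad; t = (α − φ) mod 2π = 1.862587 rad, q = (β − φ) mod 2π = 2.066790 rad → L = 5.27·(1.862587 + 6.971228 + 2.066790) = 5.27·10.900606 = 57.446192 m
RLR: c = (6 − d² + 2cos(α−β) + 2d(sin α − sin β))/8 = -9.616243, |c| > 1 → infeasible
LRL: c = (6 − d² + 2cos(α−β) − 2d(sin α − sin β))/8 = -9.700699, |c| > 1 → infeasible
Shortest: RSL with L = 57.446192 m ≈ 57.4462 m

57.4462 m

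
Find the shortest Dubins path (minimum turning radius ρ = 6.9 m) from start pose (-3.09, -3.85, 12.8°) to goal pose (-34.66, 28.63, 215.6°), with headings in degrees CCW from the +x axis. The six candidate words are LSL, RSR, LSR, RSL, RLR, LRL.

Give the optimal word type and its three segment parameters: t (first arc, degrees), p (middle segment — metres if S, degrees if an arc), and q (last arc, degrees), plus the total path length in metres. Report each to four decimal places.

LSL: t = 129.4629°, p = 32.9081 m, q = 73.3371°, L = 57.3309 m

Let ψ = atan2(Δy, Δx) = atan2(32.48, -31.57) = 134.1860° be the start→goal bearing.
Normalize: d = |goal − start| / ρ = 45.294760/6.9 = 6.564458, α = (θ_start − ψ) mod 360° = 238.6140° = 4.164600 rad, β = (θ_goal − ψ) mod 360° = 81.4140° = 1.420942 rad.
Common terms: sin α = -0.853678, cos α = -0.520801, sin β = 0.988793, cos β = 0.149294, cos(α−β) = -0.921863, d² = 43.092109. Work in radians in the unit-radius frame; every candidate has L = ρ·(t + p + q).
LSL: p² = 2 + d² − 2cos(α−β) + 2d(sin α − sin β) = 22.746191; p = √p² = 4.769297; φ = atan2(cos β − cos α, d + sin α − sin β) = 0.140968 rad; t = (φ − α) mod 2π = 2.259554 rad, q = (β − φ) mod 2π = 1.279974 rad → L = 6.9·(2.259554 + 4.769297 + 1.279974) = 6.9·8.308824 = 57.330889 m
RSR: p² = 2 + d² − 2cos(α−β) + 2d(sin β − sin α) = 71.125479; p = √p² = 8.433592; φ = atan2(cos α − cos β, d − sin α + sin β) = -0.079539 rad; t = (α − φ) mod 2π = 4.244139 rad, q = (φ − β) mod 2π = 4.782704 rad → L = 6.9·(4.244139 + 8.433592 + 4.782704) = 6.9·17.460435 = 120.477003 m
LSR: p² = d² − 2 + 2cos(α−β) + 2d(sin α + sin β) = 41.022295; p = √p² = 6.404865; φ = atan2(−cos α − cos β, d + sin α + sin β) − atan2(−2, p) = 0.358064 rad; t = (φ − α) mod 2π = 2.476650 rad, q = (φ − β) mod 2π = 5.220307 rad → L = 6.9·(2.476650 + 6.404865 + 5.220307) = 6.9·14.101822 = 97.302574 m
RSL: p² = d² − 2 + 2cos(α−β) − 2d(sin α + sin β) = 37.474470; p = √p² = 6.121639; φ = atan2(cos α + cos β, d − sin α − sin β) − atan2(2, p) = -0.373497 rad; t = (α − φ) mod 2π = 4.538096 rad, q = (β − φ) mod 2π = 1.794439 rad → L = 6.9·(4.538096 + 6.121639 + 1.794439) = 6.9·12.454174 = 85.933803 m
RLR: c = (6 − d² + 2cos(α−β) + 2d(sin α − sin β))/8 = -7.890685, |c| > 1 → infeasible
LRL: c = (6 − d² + 2cos(α−β) − 2d(sin α − sin β))/8 = -1.843274, |c| > 1 → infeasible
Shortest: LSL with L = 57.330889 m ≈ 57.3309 m
Convert LSL to answer units (arcs ×180/π): t = 2.259554·180/π = 129.4629°, p = ρ·p = 6.9·4.769297 = 32.9081 m, q = 1.279974·180/π = 73.3371°, L = 57.3309 m.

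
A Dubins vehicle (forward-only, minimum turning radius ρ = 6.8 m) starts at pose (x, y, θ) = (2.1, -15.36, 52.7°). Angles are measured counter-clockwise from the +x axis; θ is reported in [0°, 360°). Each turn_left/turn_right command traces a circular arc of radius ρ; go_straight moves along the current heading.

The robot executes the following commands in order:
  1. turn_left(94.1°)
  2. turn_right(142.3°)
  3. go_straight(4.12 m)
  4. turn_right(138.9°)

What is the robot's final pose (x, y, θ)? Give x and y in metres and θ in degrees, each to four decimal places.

set_pose: (x, y, θ) = (2.1000, -15.3600, 52.7000°), ρ = 6.8
turn_left(94.1°): centre at ρ to the left, rotate +94.1° → (0.4142, -5.5493, 146.8000°)
turn_right(142.3°): centre at ρ to the right, rotate −142.3° → (3.6041, 6.9198, 4.5000°)
go_straight(4.12): x += 4.12·cos θ, y += 4.12·sin θ → (7.7114, 7.2430, 4.5000°)
turn_right(138.9°): centre at ρ to the right, rotate −138.9° → (13.1034, -4.2937, -134.4000° ≡ 225.6000°)

(13.1034, -4.2937, 225.6000°)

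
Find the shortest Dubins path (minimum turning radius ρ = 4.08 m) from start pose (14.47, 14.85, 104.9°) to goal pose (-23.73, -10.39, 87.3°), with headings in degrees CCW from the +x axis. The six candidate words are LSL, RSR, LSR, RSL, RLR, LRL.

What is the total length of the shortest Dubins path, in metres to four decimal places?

57.1555 m

Let ψ = atan2(Δy, Δx) = atan2(-25.24, -38.20) = -146.5459° be the start→goal bearing.
Normalize: d = |goal − start| / ρ = 45.785343/4.08 = 11.221898, α = (θ_start − ψ) mod 360° = 251.4459° = 4.388560 rad, β = (θ_goal − ψ) mod 360° = 233.8459° = 4.081382 rad.
Common terms: sin α = -0.948024, cos α = -0.318199, sin β = -0.807434, cos β = -0.589958, cos(α−β) = 0.953191, d² = 125.930988. Work in radians in the unit-radius frame; every candidate has L = ρ·(t + p + q).
LSL: p² = 2 + d² − 2cos(α−β) + 2d(sin α − sin β) = 122.869229; p = √p² = 11.084639; φ = atan2(cos β − cos α, d + sin α − sin β) = -0.024519 rad; t = (φ − α) mod 2π = 1.870106 rad, q = (β − φ) mod 2π = 4.105901 rad → L = 4.08·(1.870106 + 11.084639 + 4.105901) = 4.08·17.060647 = 69.607438 m
RSR: p² = 2 + d² − 2cos(α−β) + 2d(sin β − sin α) = 129.179985; p = √p² = 11.365737; φ = atan2(cos α − cos β, d − sin α + sin β) = 0.023913 rad; t = (α − φ) mod 2π = 4.364647 rad, q = (φ − β) mod 2π = 2.225716 rad → L = 4.08·(4.364647 + 11.365737 + 2.225716) = 4.08·17.956101 = 73.260890 m
LSR: p² = d² − 2 + 2cos(α−β) + 2d(sin α + sin β) = 86.438240; p = √p² = 9.297217; φ = atan2(−cos α − cos β, d + sin α + sin β) − atan2(−2, p) = 0.307531 rad; t = (φ − α) mod 2π = 2.202157 rad, q = (φ − β) mod 2π = 2.509334 rad → L = 4.08·(2.202157 + 9.297217 + 2.509334) = 4.08·14.008708 = 57.155528 m
RSL: p² = d² − 2 + 2cos(α−β) − 2d(sin α + sin β) = 165.236499; p = √p² = 12.854435; φ = atan2(cos α + cos β, d − sin α − sin β) − atan2(2, p) = -0.224217 rad; t = (α − φ) mod 2π = 4.612777 rad, q = (β − φ) mod 2π = 4.305599 rad → L = 4.08·(4.612777 + 12.854435 + 4.305599) = 4.08·21.772810 = 88.833066 m
RLR: c = (6 − d² + 2cos(α−β) + 2d(sin α − sin β))/8 = -15.147498, |c| > 1 → infeasible
LRL: c = (6 − d² + 2cos(α−β) − 2d(sin α − sin β))/8 = -14.358654, |c| > 1 → infeasible
Shortest: LSR with L = 57.155528 m ≈ 57.1555 m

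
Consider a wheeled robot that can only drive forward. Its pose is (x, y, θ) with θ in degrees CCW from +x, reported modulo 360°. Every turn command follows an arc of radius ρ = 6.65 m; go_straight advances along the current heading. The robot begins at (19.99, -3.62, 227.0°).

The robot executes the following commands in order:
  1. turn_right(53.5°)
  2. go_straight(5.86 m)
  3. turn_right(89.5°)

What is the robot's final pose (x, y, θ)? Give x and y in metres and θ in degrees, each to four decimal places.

set_pose: (x, y, θ) = (19.9900, -3.6200, 227.0000°), ρ = 6.65
turn_right(53.5°): centre at ρ to the right, rotate −53.5° → (14.3737, -5.6920, 173.5000°)
go_straight(5.86): x += 5.86·cos θ, y += 5.86·sin θ → (8.5514, -5.0286, 173.5000°)
turn_right(89.5°): centre at ρ to the right, rotate −89.5° → (2.6906, 2.2738, 84.0000°)

(2.6906, 2.2738, 84.0000°)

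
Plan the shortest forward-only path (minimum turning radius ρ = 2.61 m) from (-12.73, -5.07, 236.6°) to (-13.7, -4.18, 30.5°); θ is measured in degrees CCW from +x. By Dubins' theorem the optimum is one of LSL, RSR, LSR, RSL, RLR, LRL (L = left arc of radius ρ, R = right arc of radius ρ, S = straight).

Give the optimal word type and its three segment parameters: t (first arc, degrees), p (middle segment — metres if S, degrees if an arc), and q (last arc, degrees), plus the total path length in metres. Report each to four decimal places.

LRL: t = 39.9513°, p = 284.3940°, q = 38.3427°, L = 16.5216 m

Let ψ = atan2(Δy, Δx) = atan2(0.89, -0.97) = 137.4628° be the start→goal bearing.
Normalize: d = |goal − start| / ρ = 1.316435/2.61 = 0.504381, α = (θ_start − ψ) mod 360° = 99.1372° = 1.730270 rad, β = (θ_goal − ψ) mod 360° = 253.0372° = 4.416332 rad.
Common terms: sin α = 0.987311, cos α = -0.158799, sin β = -0.956494, cos β = -0.291751, cos(α−β) = -0.898028, d² = 0.254400. Work in radians in the unit-radius frame; every candidate has L = ρ·(t + p + q).
LSL: p² = 2 + d² − 2cos(α−β) + 2d(sin α − sin β) = 6.011293; p = √p² = 2.451794; φ = atan2(cos β − cos α, d + sin α − sin β) = -0.054253 rad; t = (φ − α) mod 2π = 4.498662 rad, q = (β − φ) mod 2π = 4.470585 rad → L = 2.61·(4.498662 + 2.451794 + 4.470585) = 2.61·11.421041 = 29.808916 m
RSR: p² = 2 + d² − 2cos(α−β) + 2d(sin β − sin α) = 2.089618; p = √p² = 1.445551; φ = atan2(cos α − cos β, d − sin α + sin β) = 3.049489 rad; t = (α − φ) mod 2π = 4.963966 rad, q = (φ − β) mod 2π = 4.916342 rad → L = 2.61·(4.963966 + 1.445551 + 4.916342) = 2.61·11.325860 = 29.560495 m
LSR: p² = d² − 2 + 2cos(α−β) + 2d(sin α + sin β) = -3.510568 < 0 → infeasible
RSL: p² = d² − 2 + 2cos(α−β) − 2d(sin α + sin β) = -3.572742 < 0 → infeasible
RLR: c = (6 − d² + 2cos(α−β) + 2d(sin α − sin β))/8 = 0.738798; p = 2π − arccos c = 5.543674 rad; φ = atan2(cos α − cos β, d − sin α + sin β) = 3.049489 rad; t = (α − φ + p/2) mod 2π = 1.452618 rad, q = (α − β − t + p) mod 2π = 1.404994 rad → L = 2.61·(1.452618 + 5.543674 + 1.404994) = 2.61·8.401285 = 21.927355 m
LRL: c = (6 − d² + 2cos(α−β) − 2d(sin α − sin β))/8 = 0.248588; p = 2π − arccos c = 4.963612 rad; φ = atan2(cos β − cos α, d + sin α − sin β) = -0.054253 rad; t = (φ − α + p/2) mod 2π = 0.697282 rad, q = (β − α − t + p) mod 2π = 0.669206 rad → L = 2.61·(0.697282 + 4.963612 + 0.669206) = 2.61·6.330100 = 16.521560 m
Shortest: LRL with L = 16.521560 m ≈ 16.5216 m
Convert LRL to answer units (arcs ×180/π): t = 0.697282·180/π = 39.9513°, p = 4.963612·180/π = 284.3940°, q = 0.669206·180/π = 38.3427°, L = 16.5216 m.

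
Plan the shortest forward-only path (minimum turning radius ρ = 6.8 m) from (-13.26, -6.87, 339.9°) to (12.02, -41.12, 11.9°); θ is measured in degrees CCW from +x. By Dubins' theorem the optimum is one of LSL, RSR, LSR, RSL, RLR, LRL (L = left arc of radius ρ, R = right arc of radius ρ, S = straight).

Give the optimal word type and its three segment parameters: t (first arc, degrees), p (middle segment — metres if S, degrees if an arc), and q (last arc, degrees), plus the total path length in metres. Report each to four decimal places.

Let ψ = atan2(Δy, Δx) = atan2(-34.25, 25.28) = -53.5689° be the start→goal bearing.
Normalize: d = |goal − start| / ρ = 42.569248/6.8 = 6.260184, α = (θ_start − ψ) mod 360° = 33.4689° = 0.584142 rad, β = (θ_goal − ψ) mod 360° = 65.4689° = 1.142648 rad.
Common terms: sin α = 0.551484, cos α = 0.834185, sin β = 0.909736, cos β = 0.415187, cos(α−β) = 0.848048, d² = 39.189898. Work in radians in the unit-radius frame; every candidate has L = ρ·(t + p + q).
LSL: p² = 2 + d² − 2cos(α−β) + 2d(sin α − sin β) = 35.008357; p = √p² = 5.916786; φ = atan2(cos β − cos α, d + sin α − sin β) = -0.070874 rad; t = (φ − α) mod 2π = 5.628169 rad, q = (β − φ) mod 2π = 1.213522 rad → L = 6.8·(5.628169 + 5.916786 + 1.213522) = 6.8·12.758477 = 86.757642 m
RSR: p² = 2 + d² − 2cos(α−β) + 2d(sin β − sin α) = 43.979247; p = √p² = 6.631685; φ = atan2(cos α − cos β, d − sin α + sin β) = 0.063223 rad; t = (α − φ) mod 2π = 0.520919 rad, q = (φ − β) mod 2π = 5.203761 rad → L = 6.8·(0.520919 + 6.631685 + 5.203761) = 6.8·12.356365 = 84.023282 m
LSR: p² = d² − 2 + 2cos(α−β) + 2d(sin α + sin β) = 57.181005; p = √p² = 7.561812; φ = atan2(−cos α − cos β, d + sin α + sin β) − atan2(−2, p) = 0.098150 rad; t = (φ − α) mod 2π = 5.797193 rad, q = (φ − β) mod 2π = 5.238688 rad → L = 6.8·(5.797193 + 7.561812 + 5.238688) = 6.8·18.597693 = 126.464314 m
RSL: p² = d² − 2 + 2cos(α−β) − 2d(sin α + sin β) = 20.590984; p = √p² = 4.537729; φ = atan2(cos α + cos β, d − sin α − sin β) − atan2(2, p) = -0.160446 rad; t = (α − φ) mod 2π = 0.744588 rad, q = (β − φ) mod 2π = 1.303093 rad → L = 6.8·(0.744588 + 4.537729 + 1.303093) = 6.8·6.585410 = 44.780790 m
RLR: c = (6 − d² + 2cos(α−β) + 2d(sin α − sin β))/8 = -4.497406, |c| > 1 → infeasible
LRL: c = (6 − d² + 2cos(α−β) − 2d(sin α − sin β))/8 = -3.376045, |c| > 1 → infeasible
Shortest: RSL with L = 44.780790 m ≈ 44.7808 m
Convert RSL to answer units (arcs ×180/π): t = 0.744588·180/π = 42.6617°, p = ρ·p = 6.8·4.537729 = 30.8566 m, q = 1.303093·180/π = 74.6617°, L = 44.7808 m.

RSL: t = 42.6617°, p = 30.8566 m, q = 74.6617°, L = 44.7808 m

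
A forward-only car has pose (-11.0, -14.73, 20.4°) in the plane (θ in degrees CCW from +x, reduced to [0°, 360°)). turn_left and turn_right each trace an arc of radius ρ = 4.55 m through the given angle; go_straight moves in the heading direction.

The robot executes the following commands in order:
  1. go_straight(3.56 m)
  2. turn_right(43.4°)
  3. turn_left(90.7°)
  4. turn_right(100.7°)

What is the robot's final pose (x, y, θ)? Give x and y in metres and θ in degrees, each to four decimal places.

(8.3759, -9.0142, 327.0000°)

set_pose: (x, y, θ) = (-11.0000, -14.7300, 20.4000°), ρ = 4.55
go_straight(3.56): x += 3.56·cos θ, y += 3.56·sin θ → (-7.6633, -13.4891, 20.4000°)
turn_right(43.4°): centre at ρ to the right, rotate −43.4° → (-4.2994, -13.5654, -23.0000° ≡ 337.0000°)
turn_left(90.7°): centre at ρ to the left, rotate +90.7° → (1.6881, -11.1036, 427.7000° ≡ 67.7000°)
turn_right(100.7°): centre at ρ to the right, rotate −100.7° → (8.3759, -9.0142, -33.0000° ≡ 327.0000°)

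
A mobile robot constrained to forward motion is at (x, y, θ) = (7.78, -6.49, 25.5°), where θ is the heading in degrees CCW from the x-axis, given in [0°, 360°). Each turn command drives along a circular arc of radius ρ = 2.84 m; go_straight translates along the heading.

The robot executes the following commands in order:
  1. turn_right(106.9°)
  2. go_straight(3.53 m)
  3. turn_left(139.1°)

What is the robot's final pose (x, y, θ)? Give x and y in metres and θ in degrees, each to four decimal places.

set_pose: (x, y, θ) = (7.7800, -6.4900, 25.5000°), ρ = 2.84
turn_right(106.9°): centre at ρ to the right, rotate −106.9° → (11.8107, -8.6287, -81.4000° ≡ 278.6000°)
go_straight(3.53): x += 3.53·cos θ, y += 3.53·sin θ → (12.3386, -12.1190, 278.6000°)
turn_left(139.1°): centre at ρ to the left, rotate +139.1° → (17.5472, -13.2119, 417.7000° ≡ 57.7000°)

(17.5472, -13.2119, 57.7000°)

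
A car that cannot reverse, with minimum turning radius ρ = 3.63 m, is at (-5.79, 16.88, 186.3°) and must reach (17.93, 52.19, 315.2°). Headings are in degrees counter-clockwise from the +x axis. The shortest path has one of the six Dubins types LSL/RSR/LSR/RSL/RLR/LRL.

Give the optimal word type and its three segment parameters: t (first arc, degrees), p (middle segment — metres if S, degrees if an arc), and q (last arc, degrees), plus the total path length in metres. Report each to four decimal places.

RSR: t = 132.8105°, p = 36.2380 m, q = 98.2895°, L = 50.8794 m

Let ψ = atan2(Δy, Δx) = atan2(35.31, 23.72) = 56.1082° be the start→goal bearing.
Normalize: d = |goal − start| / ρ = 42.537448/3.63 = 11.718305, α = (θ_start − ψ) mod 360° = 130.1918° = 2.272276 rad, β = (θ_goal − ψ) mod 360° = 259.0918° = 4.522005 rad.
Common terms: sin α = 0.763888, cos α = -0.645348, sin β = -0.981932, cos β = -0.189236, cos(α−β) = -0.627963, d² = 137.318679. Work in radians in the unit-radius frame; every candidate has L = ρ·(t + p + q).
LSL: p² = 2 + d² − 2cos(α−β) + 2d(sin α − sin β) = 181.490710; p = √p² = 13.471849; φ = atan2(cos β − cos α, d + sin α − sin β) = 0.033863 rad; t = (φ − α) mod 2π = 4.044773 rad, q = (β − φ) mod 2π = 4.488142 rad → L = 3.63·(4.044773 + 13.471849 + 4.488142) = 3.63·22.004763 = 79.877291 m
RSR: p² = 2 + d² − 2cos(α−β) + 2d(sin β − sin α) = 99.658501; p = √p² = 9.982910; φ = atan2(cos α − cos β, d − sin α + sin β) = -0.045705 rad; t = (α − φ) mod 2π = 2.317981 rad, q = (φ − β) mod 2π = 1.715475 rad → L = 3.63·(2.317981 + 9.982910 + 1.715475) = 3.63·14.016366 = 50.879410 m
LSR: p² = d² − 2 + 2cos(α−β) + 2d(sin α + sin β) = 128.952558; p = √p² = 11.355728; φ = atan2(−cos α − cos β, d + sin α + sin β) − atan2(−2, p) = 0.246779 rad; t = (φ − α) mod 2π = 4.257688 rad, q = (φ − β) mod 2π = 2.007959 rad → L = 3.63·(4.257688 + 11.355728 + 2.007959) = 3.63·17.621375 = 63.965592 m
RSL: p² = d² − 2 + 2cos(α−β) − 2d(sin α + sin β) = 139.172947; p = √p² = 11.797158; φ = atan2(cos α + cos β, d − sin α − sin β) − atan2(2, p) = -0.237742 rad; t = (α − φ) mod 2π = 2.510017 rad, q = (β − φ) mod 2π = 4.759747 rad → L = 3.63·(2.510017 + 11.797158 + 4.759747) = 3.63·19.066922 = 69.212927 m
RLR: c = (6 − d² + 2cos(α−β) + 2d(sin α − sin β))/8 = -11.457313, |c| > 1 → infeasible
LRL: c = (6 − d² + 2cos(α−β) − 2d(sin α − sin β))/8 = -21.686339, |c| > 1 → infeasible
Shortest: RSR with L = 50.879410 m ≈ 50.8794 m
Convert RSR to answer units (arcs ×180/π): t = 2.317981·180/π = 132.8105°, p = ρ·p = 3.63·9.982910 = 36.2380 m, q = 1.715475·180/π = 98.2895°, L = 50.8794 m.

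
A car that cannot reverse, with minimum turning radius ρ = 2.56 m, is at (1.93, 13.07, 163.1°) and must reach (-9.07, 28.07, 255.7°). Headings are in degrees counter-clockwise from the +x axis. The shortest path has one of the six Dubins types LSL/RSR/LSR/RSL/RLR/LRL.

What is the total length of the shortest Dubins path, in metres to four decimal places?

23.2587 m

Let ψ = atan2(Δy, Δx) = atan2(15.00, -11.00) = 126.2538° be the start→goal bearing.
Normalize: d = |goal − start| / ρ = 18.601075/2.56 = 7.266045, α = (θ_start − ψ) mod 360° = 36.8462° = 0.643087 rad, β = (θ_goal − ψ) mod 360° = 129.4462° = 2.259262 rad.
Common terms: sin α = 0.599669, cos α = 0.800248, sin β = 0.772222, cos β = -0.635353, cos(α−β) = -0.045363, d² = 52.795410. Work in radians in the unit-radius frame; every candidate has L = ρ·(t + p + q).
LSL: p² = 2 + d² − 2cos(α−β) + 2d(sin α − sin β) = 52.378575; p = √p² = 7.237304; φ = atan2(cos β − cos α, d + sin α − sin β) = -0.199686 rad; t = (φ − α) mod 2π = 5.440413 rad, q = (β − φ) mod 2π = 2.458947 rad → L = 2.56·(5.440413 + 7.237304 + 2.458947) = 2.56·15.136665 = 38.749861 m
RSR: p² = 2 + d² − 2cos(α−β) + 2d(sin β − sin α) = 57.393698; p = √p² = 7.575863; φ = atan2(cos α − cos β, d − sin α + sin β) = 0.190650 rad; t = (α − φ) mod 2π = 0.452437 rad, q = (φ − β) mod 2π = 4.214573 rad → L = 2.56·(0.452437 + 7.575863 + 4.214573) = 2.56·12.242873 = 31.341756 m
LSR: p² = d² − 2 + 2cos(α−β) + 2d(sin α + sin β) = 70.641120; p = √p² = 8.404827; φ = atan2(−cos α − cos β, d + sin α + sin β) − atan2(−2, p) = 0.214526 rad; t = (φ − α) mod 2π = 5.854625 rad, q = (φ − β) mod 2π = 4.238450 rad → L = 2.56·(5.854625 + 8.404827 + 4.238450) = 2.56·18.497902 = 47.354629 m
RSL: p² = d² − 2 + 2cos(α−β) − 2d(sin α + sin β) = 30.768248; p = √p² = 5.546913; φ = atan2(cos α + cos β, d − sin α − sin β) − atan2(2, p) = -0.318083 rad; t = (α − φ) mod 2π = 0.961170 rad, q = (β − φ) mod 2π = 2.577345 rad → L = 2.56·(0.961170 + 5.546913 + 2.577345) = 2.56·9.085428 = 23.258697 m
RLR: c = (6 − d² + 2cos(α−β) + 2d(sin α − sin β))/8 = -6.174212, |c| > 1 → infeasible
LRL: c = (6 − d² + 2cos(α−β) − 2d(sin α − sin β))/8 = -5.547322, |c| > 1 → infeasible
Shortest: RSL with L = 23.258697 m ≈ 23.2587 m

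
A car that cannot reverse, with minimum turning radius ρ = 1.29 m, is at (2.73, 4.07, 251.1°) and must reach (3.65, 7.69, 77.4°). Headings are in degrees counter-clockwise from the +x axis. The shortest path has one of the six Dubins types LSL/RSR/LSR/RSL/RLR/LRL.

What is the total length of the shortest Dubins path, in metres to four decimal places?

Let ψ = atan2(Δy, Δx) = atan2(3.62, 0.92) = 75.7405° be the start→goal bearing.
Normalize: d = |goal − start| / ρ = 3.735077/1.29 = 2.895409, α = (θ_start − ψ) mod 360° = 175.3595° = 3.060600 rad, β = (θ_goal − ψ) mod 360° = 1.6595° = 0.028963 rad.
Common terms: sin α = 0.080904, cos α = -0.996722, sin β = 0.028959, cos β = 0.999581, cos(α−β) = -0.993961, d² = 8.383390. Work in radians in the unit-radius frame; every candidate has L = ρ·(t + p + q).
LSL: p² = 2 + d² − 2cos(α−β) + 2d(sin α − sin β) = 12.672115; p = √p² = 3.559791; φ = atan2(cos β − cos α, d + sin α − sin β) = 0.595342 rad; t = (φ − α) mod 2π = 3.817927 rad, q = (β − φ) mod 2π = 5.716807 rad → L = 1.29·(3.817927 + 3.559791 + 5.716807) = 1.29·13.094525 = 16.891937 m
RSR: p² = 2 + d² − 2cos(α−β) + 2d(sin β − sin α) = 12.070510; p = √p² = 3.474264; φ = atan2(cos α − cos β, d − sin α + sin β) = -0.612112 rad; t = (α − φ) mod 2π = 3.672712 rad, q = (φ − β) mod 2π = 5.642110 rad → L = 1.29·(3.672712 + 3.474264 + 5.642110) = 1.29·12.789086 = 16.497921 m
LSR: p² = d² − 2 + 2cos(α−β) + 2d(sin α + sin β) = 5.031666; p = √p² = 2.243138; φ = atan2(−cos α − cos β, d + sin α + sin β) − atan2(−2, p) = 0.727208 rad; t = (φ − α) mod 2π = 3.949793 rad, q = (φ − β) mod 2π = 0.698245 rad → L = 1.29·(3.949793 + 2.243138 + 0.698245) = 1.29·6.891176 = 8.889617 m
RSL: p² = d² − 2 + 2cos(α−β) − 2d(sin α + sin β) = 3.759271; p = √p² = 1.938884; φ = atan2(cos α + cos β, d − sin α − sin β) − atan2(2, p) = -0.799887 rad; t = (α − φ) mod 2π = 3.860487 rad, q = (β − φ) mod 2π = 0.828850 rad → L = 1.29·(3.860487 + 1.938884 + 0.828850) = 1.29·6.628221 = 8.550405 m
RLR: c = (6 − d² + 2cos(α−β) + 2d(sin α − sin β))/8 = -0.508814; p = 2π − arccos c = 4.178583 rad; φ = atan2(cos α − cos β, d − sin α + sin β) = -0.612112 rad; t = (α − φ + p/2) mod 2π = 5.762004 rad, q = (α − β − t + p) mod 2π = 1.448216 rad → L = 1.29·(5.762004 + 4.178583 + 1.448216) = 1.29·11.388802 = 14.691555 m
LRL: c = (6 − d² + 2cos(α−β) − 2d(sin α − sin β))/8 = -0.584014; p = 2π − arccos c = 4.088724 rad; φ = atan2(cos β − cos α, d + sin α − sin β) = 0.595342 rad; t = (φ − α + p/2) mod 2π = 5.862289 rad, q = (β − α − t + p) mod 2π = 1.477983 rad → L = 1.29·(5.862289 + 4.088724 + 1.477983) = 1.29·11.428996 = 14.743405 m
Shortest: RSL with L = 8.550405 m ≈ 8.5504 m

8.5504 m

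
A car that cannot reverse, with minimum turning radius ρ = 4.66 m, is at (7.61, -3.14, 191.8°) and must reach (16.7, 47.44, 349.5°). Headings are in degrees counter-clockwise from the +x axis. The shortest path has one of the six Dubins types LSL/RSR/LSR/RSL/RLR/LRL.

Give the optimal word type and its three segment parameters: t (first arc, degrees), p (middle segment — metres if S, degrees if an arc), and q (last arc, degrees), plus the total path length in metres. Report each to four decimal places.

Let ψ = atan2(Δy, Δx) = atan2(50.58, 9.09) = 79.8118° be the start→goal bearing.
Normalize: d = |goal − start| / ρ = 51.390315/4.66 = 11.027965, α = (θ_start − ψ) mod 360° = 111.9882° = 1.954562 rad, β = (θ_goal − ψ) mod 360° = 269.6882° = 4.706947 rad.
Common terms: sin α = 0.927261, cos α = -0.374415, sin β = -0.999985, cos β = -0.005442, cos(α−β) = -0.925210, d² = 121.616004. Work in radians in the unit-radius frame; every candidate has L = ρ·(t + p + q).
LSL: p² = 2 + d² − 2cos(α−β) + 2d(sin α − sin β) = 167.973633; p = √p² = 12.960464; φ = atan2(cos β − cos α, d + sin α − sin β) = 0.028473 rad; t = (φ − α) mod 2π = 4.357096 rad, q = (β − φ) mod 2π = 4.678474 rad → L = 4.66·(4.357096 + 12.960464 + 4.678474) = 4.66·21.996034 = 102.501517 m
RSR: p² = 2 + d² − 2cos(α−β) + 2d(sin β − sin α) = 82.959214; p = √p² = 9.108195; φ = atan2(cos α − cos β, d − sin α + sin β) = -0.040521 rad; t = (α − φ) mod 2π = 1.995083 rad, q = (φ − β) mod 2π = 1.535718 rad → L = 4.66·(1.995083 + 9.108195 + 1.535718) = 4.66·12.638996 = 58.897721 m
LSR: p² = d² − 2 + 2cos(α−β) + 2d(sin α + sin β) = 116.161589; p = √p² = 10.777829; φ = atan2(−cos α − cos β, d + sin α + sin β) − atan2(−2, p) = 0.218139 rad; t = (φ − α) mod 2π = 4.546762 rad, q = (φ − β) mod 2π = 1.794378 rad → L = 4.66·(4.546762 + 10.777829 + 1.794378) = 4.66·17.118968 = 79.774390 m
RSL: p² = d² − 2 + 2cos(α−β) − 2d(sin α + sin β) = 119.369581; p = √p² = 10.925639; φ = atan2(cos α + cos β, d − sin α − sin β) − atan2(2, p) = -0.215257 rad; t = (α − φ) mod 2π = 2.169819 rad, q = (β − φ) mod 2π = 4.922204 rad → L = 4.66·(2.169819 + 10.925639 + 4.922204) = 4.66·18.017662 = 83.962304 m
RLR: c = (6 − d² + 2cos(α−β) + 2d(sin α − sin β))/8 = -9.369902, |c| > 1 → infeasible
LRL: c = (6 − d² + 2cos(α−β) − 2d(sin α − sin β))/8 = -19.996704, |c| > 1 → infeasible
Shortest: RSR with L = 58.897721 m ≈ 58.8977 m
Convert RSR to answer units (arcs ×180/π): t = 1.995083·180/π = 114.3099°, p = ρ·p = 4.66·9.108195 = 42.4442 m, q = 1.535718·180/π = 87.9901°, L = 58.8977 m.

RSR: t = 114.3099°, p = 42.4442 m, q = 87.9901°, L = 58.8977 m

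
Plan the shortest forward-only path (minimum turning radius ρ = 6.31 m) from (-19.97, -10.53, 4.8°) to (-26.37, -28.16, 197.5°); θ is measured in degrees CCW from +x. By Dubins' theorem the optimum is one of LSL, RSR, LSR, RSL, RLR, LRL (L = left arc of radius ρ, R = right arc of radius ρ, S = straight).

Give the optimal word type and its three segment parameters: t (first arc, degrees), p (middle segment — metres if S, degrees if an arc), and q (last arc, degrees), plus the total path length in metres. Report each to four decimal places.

Let ψ = atan2(Δy, Δx) = atan2(-17.63, -6.40) = -109.9518° be the start→goal bearing.
Normalize: d = |goal − start| / ρ = 18.755716/6.31 = 2.972380, α = (θ_start − ψ) mod 360° = 114.7518° = 2.002797 rad, β = (θ_goal − ψ) mod 360° = 307.4518° = 5.366046 rad.
Common terms: sin α = 0.908130, cos α = -0.418688, sin β = -0.793865, cos β = 0.608094, cos(α−β) = -0.975535, d² = 8.835042. Work in radians in the unit-radius frame; every candidate has L = ρ·(t + p + q).
LSL: p² = 2 + d² − 2cos(α−β) + 2d(sin α − sin β) = 22.904064; p = √p² = 4.785819; φ = atan2(cos β − cos α, d + sin α − sin β) = 0.216228 rad; t = (φ − α) mod 2π = 4.496616 rad, q = (β − φ) mod 2π = 5.149818 rad → L = 6.31·(4.496616 + 4.785819 + 5.149818) = 6.31·14.432254 = 91.067522 m
RSR: p² = 2 + d² − 2cos(α−β) + 2d(sin β − sin α) = 2.668157; p = √p² = 1.633449; φ = atan2(cos α − cos β, d − sin α + sin β) = -0.679748 rad; t = (α − φ) mod 2π = 2.682545 rad, q = (φ − β) mod 2π = 0.237391 rad → L = 6.31·(2.682545 + 1.633449 + 0.237391) = 6.31·4.553385 = 28.731861 m
LSR: p² = d² − 2 + 2cos(α−β) + 2d(sin α + sin β) = 5.563249; p = √p² = 2.358654; φ = atan2(−cos α − cos β, d + sin α + sin β) − atan2(−2, p) = 0.642012 rad; t = (φ − α) mod 2π = 4.922400 rad, q = (φ − β) mod 2π = 1.559151 rad → L = 6.31·(4.922400 + 2.358654 + 1.559151) = 6.31·8.840205 = 55.781695 m
RSL: p² = d² − 2 + 2cos(α−β) − 2d(sin α + sin β) = 4.204696; p = √p² = 2.050535; φ = atan2(cos α + cos β, d − sin α − sin β) − atan2(2, p) = -0.706750 rad; t = (α − φ) mod 2π = 2.709546 rad, q = (β − φ) mod 2π = 6.072796 rad → L = 6.31·(2.709546 + 2.050535 + 6.072796) = 6.31·10.832878 = 68.355459 m
RLR: c = (6 − d² + 2cos(α−β) + 2d(sin α − sin β))/8 = 0.666480; p = 2π − arccos c = 5.441867 rad; φ = atan2(cos α − cos β, d − sin α + sin β) = -0.679748 rad; t = (α − φ + p/2) mod 2π = 5.403478 rad, q = (α − β − t + p) mod 2π = 2.958325 rad → L = 6.31·(5.403478 + 5.441867 + 2.958325) = 6.31·13.803669 = 87.101153 m
LRL: c = (6 − d² + 2cos(α−β) − 2d(sin α − sin β))/8 = -1.863008, |c| > 1 → infeasible
Shortest: RSR with L = 28.731861 m ≈ 28.7319 m
Convert RSR to answer units (arcs ×180/π): t = 2.682545·180/π = 153.6985°, p = ρ·p = 6.31·1.633449 = 10.3071 m, q = 0.237391·180/π = 13.6015°, L = 28.7319 m.

RSR: t = 153.6985°, p = 10.3071 m, q = 13.6015°, L = 28.7319 m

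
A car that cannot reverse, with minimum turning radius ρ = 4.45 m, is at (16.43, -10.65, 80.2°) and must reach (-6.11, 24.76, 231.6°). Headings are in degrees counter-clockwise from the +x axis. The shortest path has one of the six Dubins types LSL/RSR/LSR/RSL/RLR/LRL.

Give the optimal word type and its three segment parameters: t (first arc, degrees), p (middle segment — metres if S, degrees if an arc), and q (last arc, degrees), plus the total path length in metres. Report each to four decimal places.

LSL: t = 34.5007°, p = 35.1000 m, q = 116.8993°, L = 46.8588 m

Let ψ = atan2(Δy, Δx) = atan2(35.41, -22.54) = 122.4785° be the start→goal bearing.
Normalize: d = |goal − start| / ρ = 41.975227/4.45 = 9.432635, α = (θ_start − ψ) mod 360° = 317.7215° = 5.545286 rad, β = (θ_goal − ψ) mod 360° = 109.1215° = 1.904529 rad.
Common terms: sin α = -0.672735, cos α = 0.739883, sin β = 0.944826, cos β = -0.327572, cos(α−β) = -0.877983, d² = 88.974609. Work in radians in the unit-radius frame; every candidate has L = ρ·(t + p + q).
LSL: p² = 2 + d² − 2cos(α−β) + 2d(sin α − sin β) = 62.214842; p = √p² = 7.887639; φ = atan2(cos β − cos α, d + sin α − sin β) = -0.135749 rad; t = (φ − α) mod 2π = 0.602150 rad, q = (β − φ) mod 2π = 2.040278 rad → L = 4.45·(0.602150 + 7.887639 + 2.040278) = 4.45·10.530067 = 46.858798 m
RSR: p² = 2 + d² − 2cos(α−β) + 2d(sin β − sin α) = 123.246308; p = √p² = 11.101635; φ = atan2(cos α − cos β, d − sin α + sin β) = 0.096302 rad; t = (α − φ) mod 2π = 5.448984 rad, q = (φ − β) mod 2π = 4.474958 rad → L = 4.45·(5.448984 + 11.101635 + 4.474958) = 4.45·21.025578 = 93.563820 m
LSR: p² = d² − 2 + 2cos(α−β) + 2d(sin α + sin β) = 90.351713; p = √p² = 9.505352; φ = atan2(−cos α − cos β, d + sin α + sin β) − atan2(−2, p) = 0.164923 rad; t = (φ − α) mod 2π = 0.902822 rad, q = (φ − β) mod 2π = 4.543579 rad → L = 4.45·(0.902822 + 9.505352 + 4.543579) = 4.45·14.951753 = 66.535300 m
RSL: p² = d² − 2 + 2cos(α−β) − 2d(sin α + sin β) = 80.085573; p = √p² = 8.949054; φ = atan2(cos α + cos β, d − sin α − sin β) − atan2(2, p) = -0.174895 rad; t = (α − φ) mod 2π = 5.720181 rad, q = (β − φ) mod 2π = 2.079424 rad → L = 4.45·(5.720181 + 8.949054 + 2.079424) = 4.45·16.748659 = 74.531535 m
RLR: c = (6 − d² + 2cos(α−β) + 2d(sin α − sin β))/8 = -14.405789, |c| > 1 → infeasible
LRL: c = (6 − d² + 2cos(α−β) − 2d(sin α − sin β))/8 = -6.776855, |c| > 1 → infeasible
Shortest: LSL with L = 46.858798 m ≈ 46.8588 m
Convert LSL to answer units (arcs ×180/π): t = 0.602150·180/π = 34.5007°, p = ρ·p = 4.45·7.887639 = 35.1000 m, q = 2.040278·180/π = 116.8993°, L = 46.8588 m.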